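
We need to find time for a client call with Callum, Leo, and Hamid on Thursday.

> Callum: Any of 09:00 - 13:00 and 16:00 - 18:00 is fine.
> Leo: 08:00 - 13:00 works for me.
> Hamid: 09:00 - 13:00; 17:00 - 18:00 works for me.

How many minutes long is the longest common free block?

240

Callum ∩ Leo: 09:00-13:00.
Callum ∩ Leo ∩ Hamid: 09:00-13:00.
The longest is 09:00-13:00 at 240 minutes.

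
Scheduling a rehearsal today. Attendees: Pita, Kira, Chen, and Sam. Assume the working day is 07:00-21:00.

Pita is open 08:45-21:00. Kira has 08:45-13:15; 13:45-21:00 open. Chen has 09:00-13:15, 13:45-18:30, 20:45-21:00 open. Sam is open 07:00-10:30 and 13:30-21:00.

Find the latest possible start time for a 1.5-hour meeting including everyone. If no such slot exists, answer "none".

Pita ∩ Kira: 08:45-13:15, 13:45-21:00.
Pita ∩ Kira ∩ Chen: 09:00-13:15, 13:45-18:30, 20:45-21:00.
Pita ∩ Kira ∩ Chen ∩ Sam: 09:00-10:30, 13:45-18:30, 20:45-21:00.
The last common window of at least 90 minutes is 13:45-18:30; a 90-minute meeting can start as late as 17:00 and still end by 18:30.

17:00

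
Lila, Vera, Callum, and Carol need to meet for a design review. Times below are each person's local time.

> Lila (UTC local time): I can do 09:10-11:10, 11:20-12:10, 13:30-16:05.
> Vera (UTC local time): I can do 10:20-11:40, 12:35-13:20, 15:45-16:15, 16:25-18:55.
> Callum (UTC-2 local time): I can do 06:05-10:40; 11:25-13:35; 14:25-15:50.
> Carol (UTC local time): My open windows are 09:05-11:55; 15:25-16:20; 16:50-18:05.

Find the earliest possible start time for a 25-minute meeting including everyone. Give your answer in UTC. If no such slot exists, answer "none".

Lila in UTC: 09:10-11:10, 11:20-12:10, 13:30-16:05.
Vera in UTC: 10:20-11:40, 12:35-13:20, 15:45-16:15, 16:25-18:55.
Callum in UTC: 08:05-12:40, 13:25-15:35, 16:25-17:50 (add 2h to convert from UTC-2).
Carol in UTC: 09:05-11:55, 15:25-16:20, 16:50-18:05.
Lila ∩ Vera: 10:20-11:10, 11:20-11:40, 15:45-16:05.
Lila ∩ Vera ∩ Callum: 10:20-11:10, 11:20-11:40.
Lila ∩ Vera ∩ Callum ∩ Carol: 10:20-11:10, 11:20-11:40.
The first common window of at least 25 minutes is 10:20-11:10, so the earliest start is 10:20.

10:20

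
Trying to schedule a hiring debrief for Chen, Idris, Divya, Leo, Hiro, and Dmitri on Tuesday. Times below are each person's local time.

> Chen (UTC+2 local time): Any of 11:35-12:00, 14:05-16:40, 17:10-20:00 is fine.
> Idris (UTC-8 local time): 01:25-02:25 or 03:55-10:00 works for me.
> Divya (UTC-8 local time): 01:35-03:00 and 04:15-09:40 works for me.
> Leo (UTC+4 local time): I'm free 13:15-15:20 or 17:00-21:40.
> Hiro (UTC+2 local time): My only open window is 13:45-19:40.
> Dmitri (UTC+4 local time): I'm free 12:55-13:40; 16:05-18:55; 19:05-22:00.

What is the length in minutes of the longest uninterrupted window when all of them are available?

Chen in UTC: 09:35-10:00, 12:05-14:40, 15:10-18:00 (subtract 2h to convert from UTC+2).
Idris in UTC: 09:25-10:25, 11:55-18:00 (add 8h to convert from UTC-8).
Divya in UTC: 09:35-11:00, 12:15-17:40 (add 8h to convert from UTC-8).
Leo in UTC: 09:15-11:20, 13:00-17:40 (subtract 4h to convert from UTC+4).
Hiro in UTC: 11:45-17:40 (subtract 2h to convert from UTC+2).
Dmitri in UTC: 08:55-09:40, 12:05-14:55, 15:05-18:00 (subtract 4h to convert from UTC+4).
Chen ∩ Idris: 09:35-10:00, 12:05-14:40, 15:10-18:00.
Chen ∩ Idris ∩ Divya: 09:35-10:00, 12:15-14:40, 15:10-17:40.
Chen ∩ Idris ∩ Divya ∩ Leo: 09:35-10:00, 13:00-14:40, 15:10-17:40.
Chen ∩ Idris ∩ Divya ∩ Leo ∩ Hiro: 13:00-14:40, 15:10-17:40.
Chen ∩ Idris ∩ Divya ∩ Leo ∩ Hiro ∩ Dmitri: 13:00-14:40, 15:10-17:40.
So the common availability across everyone is 13:00-14:40, 15:10-17:40.
The longest is 15:10-17:40 at 150 minutes.

150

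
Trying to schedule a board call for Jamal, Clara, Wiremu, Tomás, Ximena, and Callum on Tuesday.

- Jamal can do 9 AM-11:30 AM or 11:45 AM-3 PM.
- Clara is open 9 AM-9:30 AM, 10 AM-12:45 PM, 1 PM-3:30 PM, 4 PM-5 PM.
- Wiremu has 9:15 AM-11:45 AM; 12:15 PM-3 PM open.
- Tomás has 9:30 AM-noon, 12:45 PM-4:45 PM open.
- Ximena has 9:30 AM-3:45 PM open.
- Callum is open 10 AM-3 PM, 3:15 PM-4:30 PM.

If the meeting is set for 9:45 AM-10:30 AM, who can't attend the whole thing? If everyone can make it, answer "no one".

Jamal: free for 09:45-10:30. Clara: not fully free for 09:45-10:30. Wiremu: free for 09:45-10:30. Tomás: free for 09:45-10:30. Ximena: free for 09:45-10:30. Callum: not fully free for 09:45-10:30.

Callum, Clara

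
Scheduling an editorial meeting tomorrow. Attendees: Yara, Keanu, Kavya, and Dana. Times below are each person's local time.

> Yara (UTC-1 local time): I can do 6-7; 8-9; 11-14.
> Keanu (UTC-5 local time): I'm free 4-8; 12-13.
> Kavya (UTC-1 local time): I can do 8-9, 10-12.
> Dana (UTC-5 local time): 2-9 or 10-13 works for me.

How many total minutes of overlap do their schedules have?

Yara in UTC: 07:00-08:00, 09:00-10:00, 12:00-15:00 (add 1h to convert from UTC-1).
Keanu in UTC: 09:00-13:00, 17:00-18:00 (add 5h to convert from UTC-5).
Kavya in UTC: 09:00-10:00, 11:00-13:00 (add 1h to convert from UTC-1).
Dana in UTC: 07:00-14:00, 15:00-18:00 (add 5h to convert from UTC-5).
Yara ∩ Keanu: 09:00-10:00, 12:00-13:00.
Yara ∩ Keanu ∩ Kavya: 09:00-10:00, 12:00-13:00.
Yara ∩ Keanu ∩ Kavya ∩ Dana: 09:00-10:00, 12:00-13:00.
Summing the common windows: 60 + 60 = 120 minutes.

120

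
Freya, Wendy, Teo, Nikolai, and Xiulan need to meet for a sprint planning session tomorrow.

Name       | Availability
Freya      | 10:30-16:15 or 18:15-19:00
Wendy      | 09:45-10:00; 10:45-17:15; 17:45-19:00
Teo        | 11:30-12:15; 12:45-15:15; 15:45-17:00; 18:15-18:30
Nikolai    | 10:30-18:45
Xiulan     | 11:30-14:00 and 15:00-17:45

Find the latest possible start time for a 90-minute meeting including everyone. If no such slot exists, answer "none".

Freya ∩ Wendy: 10:45-16:15, 18:15-19:00.
Freya ∩ Wendy ∩ Teo: 11:30-12:15, 12:45-15:15, 15:45-16:15, 18:15-18:30.
Freya ∩ Wendy ∩ Teo ∩ Nikolai: 11:30-12:15, 12:45-15:15, 15:45-16:15, 18:15-18:30.
Freya ∩ Wendy ∩ Teo ∩ Nikolai ∩ Xiulan: 11:30-12:15, 12:45-14:00, 15:00-15:15, 15:45-16:15.
No common window is at least 90 minutes long.

none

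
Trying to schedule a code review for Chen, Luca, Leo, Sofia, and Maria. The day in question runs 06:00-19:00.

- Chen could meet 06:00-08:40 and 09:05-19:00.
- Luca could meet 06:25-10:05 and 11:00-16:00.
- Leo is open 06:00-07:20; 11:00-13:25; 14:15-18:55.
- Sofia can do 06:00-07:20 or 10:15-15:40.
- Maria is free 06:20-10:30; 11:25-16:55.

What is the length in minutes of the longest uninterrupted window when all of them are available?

120

Chen ∩ Luca: 06:25-08:40, 09:05-10:05, 11:00-16:00.
Chen ∩ Luca ∩ Leo: 06:25-07:20, 11:00-13:25, 14:15-16:00.
Chen ∩ Luca ∩ Leo ∩ Sofia: 06:25-07:20, 11:00-13:25, 14:15-15:40.
Chen ∩ Luca ∩ Leo ∩ Sofia ∩ Maria: 06:25-07:20, 11:25-13:25, 14:15-15:40.
The longest is 11:25-13:25 at 120 minutes.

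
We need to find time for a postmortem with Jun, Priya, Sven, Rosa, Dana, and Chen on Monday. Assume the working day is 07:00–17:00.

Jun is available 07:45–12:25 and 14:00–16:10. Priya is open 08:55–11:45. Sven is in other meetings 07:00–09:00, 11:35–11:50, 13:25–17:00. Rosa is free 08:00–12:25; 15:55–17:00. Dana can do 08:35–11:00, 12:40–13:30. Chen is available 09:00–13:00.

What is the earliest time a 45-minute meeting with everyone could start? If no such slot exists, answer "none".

09:00

Jun free: 07:45-12:25, 14:00-16:10.
Priya free: 08:55-11:45.
Sven free: 09:00-11:35, 11:50-13:25 (invert busy blocks within the working day).
Rosa free: 08:00-12:25, 15:55-17:00.
Dana free: 08:35-11:00, 12:40-13:30.
Chen free: 09:00-13:00.
Jun ∩ Priya: 08:55-11:45.
Jun ∩ Priya ∩ Sven: 09:00-11:35.
Jun ∩ Priya ∩ Sven ∩ Rosa: 09:00-11:35.
Jun ∩ Priya ∩ Sven ∩ Rosa ∩ Dana: 09:00-11:00.
Jun ∩ Priya ∩ Sven ∩ Rosa ∩ Dana ∩ Chen: 09:00-11:00.
The first common window of at least 45 minutes is 09:00-11:00, so the earliest start is 09:00.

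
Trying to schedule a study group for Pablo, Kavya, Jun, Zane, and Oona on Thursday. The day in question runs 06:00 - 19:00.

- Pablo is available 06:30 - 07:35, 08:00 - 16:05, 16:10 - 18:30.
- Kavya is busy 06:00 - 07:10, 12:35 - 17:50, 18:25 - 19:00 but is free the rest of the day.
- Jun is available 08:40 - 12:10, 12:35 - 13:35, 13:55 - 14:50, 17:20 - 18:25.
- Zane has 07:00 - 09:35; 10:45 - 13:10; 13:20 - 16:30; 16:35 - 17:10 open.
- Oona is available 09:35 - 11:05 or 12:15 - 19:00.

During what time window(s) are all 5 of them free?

10:45-11:05

Pablo free: 06:30-07:35, 08:00-16:05, 16:10-18:30.
Kavya free: 07:10-12:35, 17:50-18:25 (invert busy blocks within the working day).
Jun free: 08:40-12:10, 12:35-13:35, 13:55-14:50, 17:20-18:25.
Zane free: 07:00-09:35, 10:45-13:10, 13:20-16:30, 16:35-17:10.
Oona free: 09:35-11:05, 12:15-19:00.
Pablo ∩ Kavya: 07:10-07:35, 08:00-12:35, 17:50-18:25.
Pablo ∩ Kavya ∩ Jun: 08:40-12:10, 17:50-18:25.
Pablo ∩ Kavya ∩ Jun ∩ Zane: 08:40-09:35, 10:45-12:10.
Pablo ∩ Kavya ∩ Jun ∩ Zane ∩ Oona: 10:45-11:05.
So the common availability across everyone is 10:45-11:05.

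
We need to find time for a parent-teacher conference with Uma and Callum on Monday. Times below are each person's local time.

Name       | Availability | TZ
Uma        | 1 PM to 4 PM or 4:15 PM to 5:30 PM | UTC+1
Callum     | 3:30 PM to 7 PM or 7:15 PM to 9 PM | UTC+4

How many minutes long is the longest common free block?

Uma in UTC: 12:00-15:00, 15:15-16:30 (subtract 1h to convert from UTC+1).
Callum in UTC: 11:30-15:00, 15:15-17:00 (subtract 4h to convert from UTC+4).
Uma ∩ Callum: 12:00-15:00, 15:15-16:30.
The longest is 12:00-15:00 at 180 minutes.

180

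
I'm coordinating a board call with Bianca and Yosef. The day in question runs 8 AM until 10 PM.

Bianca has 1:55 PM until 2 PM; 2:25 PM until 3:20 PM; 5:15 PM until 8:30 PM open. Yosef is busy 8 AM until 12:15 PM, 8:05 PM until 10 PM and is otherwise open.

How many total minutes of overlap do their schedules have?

230

Bianca free: 13:55-14:00, 14:25-15:20, 17:15-20:30.
Yosef free: 12:15-20:05 (invert busy blocks within the working day).
Bianca ∩ Yosef: 13:55-14:00, 14:25-15:20, 17:15-20:05.
Summing the common windows: 5 + 55 + 170 = 230 minutes.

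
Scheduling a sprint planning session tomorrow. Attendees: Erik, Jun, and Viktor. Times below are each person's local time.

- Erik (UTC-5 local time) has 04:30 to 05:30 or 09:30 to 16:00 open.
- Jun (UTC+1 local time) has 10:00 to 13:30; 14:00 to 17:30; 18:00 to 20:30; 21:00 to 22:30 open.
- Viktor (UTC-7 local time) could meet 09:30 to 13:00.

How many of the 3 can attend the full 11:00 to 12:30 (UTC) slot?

1

Erik in UTC: 09:30-10:30, 14:30-21:00 (add 5h to convert from UTC-5).
Jun in UTC: 09:00-12:30, 13:00-16:30, 17:00-19:30, 20:00-21:30 (subtract 1h to convert from UTC+1).
Viktor in UTC: 16:30-20:00 (add 7h to convert from UTC-7).
Jun can make the full 11:00-12:30 slot — that's 1.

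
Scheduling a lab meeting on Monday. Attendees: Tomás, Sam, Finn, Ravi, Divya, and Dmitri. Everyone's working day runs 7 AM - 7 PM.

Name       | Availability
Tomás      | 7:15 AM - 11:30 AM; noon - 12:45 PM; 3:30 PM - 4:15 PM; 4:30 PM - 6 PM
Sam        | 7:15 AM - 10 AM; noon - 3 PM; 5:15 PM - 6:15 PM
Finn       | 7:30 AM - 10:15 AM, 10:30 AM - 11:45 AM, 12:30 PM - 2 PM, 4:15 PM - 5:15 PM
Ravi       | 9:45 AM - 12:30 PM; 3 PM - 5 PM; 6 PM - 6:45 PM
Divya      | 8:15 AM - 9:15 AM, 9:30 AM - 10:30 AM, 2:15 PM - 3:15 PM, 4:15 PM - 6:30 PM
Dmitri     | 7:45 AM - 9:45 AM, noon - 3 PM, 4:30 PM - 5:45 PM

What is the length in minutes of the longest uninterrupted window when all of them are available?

Tomás ∩ Sam: 07:15-10:00, 12:00-12:45, 17:15-18:00.
Tomás ∩ Sam ∩ Finn: 07:30-10:00, 12:30-12:45.
Tomás ∩ Sam ∩ Finn ∩ Ravi: 09:45-10:00.
Tomás ∩ Sam ∩ Finn ∩ Ravi ∩ Divya: 09:45-10:00.
Tomás ∩ Sam ∩ Finn ∩ Ravi ∩ Divya ∩ Dmitri: ∅.
There is no time when everyone is free.
No common window exists, so the longest block is 0 minutes.

0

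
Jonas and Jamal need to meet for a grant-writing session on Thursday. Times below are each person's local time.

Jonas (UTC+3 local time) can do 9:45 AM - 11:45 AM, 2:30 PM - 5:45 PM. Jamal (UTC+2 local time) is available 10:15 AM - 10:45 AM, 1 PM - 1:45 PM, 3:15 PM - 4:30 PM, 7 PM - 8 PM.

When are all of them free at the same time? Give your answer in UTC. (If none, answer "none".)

08:15-08:45, 11:30-11:45, 13:15-14:30

Jonas in UTC: 06:45-08:45, 11:30-14:45 (subtract 3h to convert from UTC+3).
Jamal in UTC: 08:15-08:45, 11:00-11:45, 13:15-14:30, 17:00-18:00 (subtract 2h to convert from UTC+2).
Jonas ∩ Jamal: 08:15-08:45, 11:30-11:45, 13:15-14:30.
Those are the intersection windows.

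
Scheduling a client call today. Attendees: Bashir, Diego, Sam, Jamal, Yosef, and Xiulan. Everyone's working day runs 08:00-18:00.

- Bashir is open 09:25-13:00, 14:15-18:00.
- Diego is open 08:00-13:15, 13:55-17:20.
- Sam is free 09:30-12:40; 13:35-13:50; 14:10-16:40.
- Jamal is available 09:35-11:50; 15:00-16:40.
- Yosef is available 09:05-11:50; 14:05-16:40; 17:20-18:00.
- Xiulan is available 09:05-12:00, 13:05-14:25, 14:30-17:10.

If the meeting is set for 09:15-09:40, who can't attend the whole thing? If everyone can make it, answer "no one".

Bashir: not fully free for 09:15-09:40. Diego: free for 09:15-09:40. Sam: not fully free for 09:15-09:40. Jamal: not fully free for 09:15-09:40. Yosef: free for 09:15-09:40. Xiulan: free for 09:15-09:40.

Bashir, Jamal, Sam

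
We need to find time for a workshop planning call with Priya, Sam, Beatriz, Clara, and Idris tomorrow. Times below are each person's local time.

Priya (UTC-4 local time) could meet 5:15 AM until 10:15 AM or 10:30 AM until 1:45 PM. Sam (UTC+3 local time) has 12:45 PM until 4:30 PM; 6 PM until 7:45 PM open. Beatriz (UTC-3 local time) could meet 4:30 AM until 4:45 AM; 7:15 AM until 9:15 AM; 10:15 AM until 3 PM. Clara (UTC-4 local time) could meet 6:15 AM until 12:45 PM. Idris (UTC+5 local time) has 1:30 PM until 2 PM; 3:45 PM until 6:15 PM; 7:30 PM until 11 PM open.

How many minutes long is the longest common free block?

105

Priya in UTC: 09:15-14:15, 14:30-17:45 (add 4h to convert from UTC-4).
Sam in UTC: 09:45-13:30, 15:00-16:45 (subtract 3h to convert from UTC+3).
Beatriz in UTC: 07:30-07:45, 10:15-12:15, 13:15-18:00 (add 3h to convert from UTC-3).
Clara in UTC: 10:15-16:45 (add 4h to convert from UTC-4).
Idris in UTC: 08:30-09:00, 10:45-13:15, 14:30-18:00 (subtract 5h to convert from UTC+5).
Priya ∩ Sam: 09:45-13:30, 15:00-16:45.
Priya ∩ Sam ∩ Beatriz: 10:15-12:15, 13:15-13:30, 15:00-16:45.
Priya ∩ Sam ∩ Beatriz ∩ Clara: 10:15-12:15, 13:15-13:30, 15:00-16:45.
Priya ∩ Sam ∩ Beatriz ∩ Clara ∩ Idris: 10:45-12:15, 15:00-16:45.
The longest is 15:00-16:45 at 105 minutes.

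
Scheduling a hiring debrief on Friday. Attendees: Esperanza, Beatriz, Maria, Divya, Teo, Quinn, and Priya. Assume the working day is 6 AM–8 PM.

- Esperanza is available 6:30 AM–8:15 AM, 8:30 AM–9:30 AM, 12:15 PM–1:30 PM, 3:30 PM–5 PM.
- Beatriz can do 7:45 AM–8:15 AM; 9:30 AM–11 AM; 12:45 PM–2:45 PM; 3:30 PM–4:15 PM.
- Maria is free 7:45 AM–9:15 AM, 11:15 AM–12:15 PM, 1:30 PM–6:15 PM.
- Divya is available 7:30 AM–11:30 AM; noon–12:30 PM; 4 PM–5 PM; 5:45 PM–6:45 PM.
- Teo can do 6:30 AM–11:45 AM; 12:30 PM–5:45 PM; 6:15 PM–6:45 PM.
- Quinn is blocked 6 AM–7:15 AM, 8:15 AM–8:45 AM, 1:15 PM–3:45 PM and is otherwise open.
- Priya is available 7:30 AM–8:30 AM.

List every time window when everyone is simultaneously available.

Esperanza free: 06:30-08:15, 08:30-09:30, 12:15-13:30, 15:30-17:00.
Beatriz free: 07:45-08:15, 09:30-11:00, 12:45-14:45, 15:30-16:15.
Maria free: 07:45-09:15, 11:15-12:15, 13:30-18:15.
Divya free: 07:30-11:30, 12:00-12:30, 16:00-17:00, 17:45-18:45.
Teo free: 06:30-11:45, 12:30-17:45, 18:15-18:45.
Quinn free: 07:15-08:15, 08:45-13:15, 15:45-20:00 (invert busy blocks within the working day).
Priya free: 07:30-08:30.
Esperanza ∩ Beatriz: 07:45-08:15, 12:45-13:30, 15:30-16:15.
Esperanza ∩ Beatriz ∩ Maria: 07:45-08:15, 15:30-16:15.
Esperanza ∩ Beatriz ∩ Maria ∩ Divya: 07:45-08:15, 16:00-16:15.
Esperanza ∩ Beatriz ∩ Maria ∩ Divya ∩ Teo: 07:45-08:15, 16:00-16:15.
Esperanza ∩ Beatriz ∩ Maria ∩ Divya ∩ Teo ∩ Quinn: 07:45-08:15, 16:00-16:15.
Esperanza ∩ Beatriz ∩ Maria ∩ Divya ∩ Teo ∩ Quinn ∩ Priya: 07:45-08:15.
Those are the intersection windows.

07:45-08:15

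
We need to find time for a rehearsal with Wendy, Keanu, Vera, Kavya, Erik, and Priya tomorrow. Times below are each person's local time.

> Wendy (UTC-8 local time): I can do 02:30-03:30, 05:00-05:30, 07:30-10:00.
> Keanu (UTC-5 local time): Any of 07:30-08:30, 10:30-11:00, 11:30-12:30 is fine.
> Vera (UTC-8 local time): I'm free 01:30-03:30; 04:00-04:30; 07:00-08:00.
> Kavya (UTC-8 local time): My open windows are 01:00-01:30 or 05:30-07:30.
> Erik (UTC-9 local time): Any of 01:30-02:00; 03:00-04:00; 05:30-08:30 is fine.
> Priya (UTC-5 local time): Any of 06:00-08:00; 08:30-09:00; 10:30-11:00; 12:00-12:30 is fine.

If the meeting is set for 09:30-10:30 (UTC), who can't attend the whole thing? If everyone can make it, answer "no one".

Erik, Kavya, Keanu, Priya, Wendy

Wendy in UTC: 10:30-11:30, 13:00-13:30, 15:30-18:00 (add 8h to convert from UTC-8).
Keanu in UTC: 12:30-13:30, 15:30-16:00, 16:30-17:30 (add 5h to convert from UTC-5).
Vera in UTC: 09:30-11:30, 12:00-12:30, 15:00-16:00 (add 8h to convert from UTC-8).
Kavya in UTC: 09:00-09:30, 13:30-15:30 (add 8h to convert from UTC-8).
Erik in UTC: 10:30-11:00, 12:00-13:00, 14:30-17:30 (add 9h to convert from UTC-9).
Priya in UTC: 11:00-13:00, 13:30-14:00, 15:30-16:00, 17:00-17:30 (add 5h to convert from UTC-5).
Wendy: not fully free for 09:30-10:30. Keanu: not fully free for 09:30-10:30. Vera: free for 09:30-10:30. Kavya: not fully free for 09:30-10:30. Erik: not fully free for 09:30-10:30. Priya: not fully free for 09:30-10:30.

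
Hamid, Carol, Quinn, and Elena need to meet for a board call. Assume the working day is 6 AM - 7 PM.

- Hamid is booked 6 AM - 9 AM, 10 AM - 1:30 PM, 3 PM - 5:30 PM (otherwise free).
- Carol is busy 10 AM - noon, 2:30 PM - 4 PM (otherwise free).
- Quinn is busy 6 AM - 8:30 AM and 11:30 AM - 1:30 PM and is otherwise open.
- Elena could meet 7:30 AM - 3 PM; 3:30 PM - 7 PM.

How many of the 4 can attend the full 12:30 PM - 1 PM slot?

2

Hamid free: 09:00-10:00, 13:30-15:00, 17:30-19:00 (invert busy blocks within the working day).
Carol free: 06:00-10:00, 12:00-14:30, 16:00-19:00 (invert busy blocks within the working day).
Quinn free: 08:30-11:30, 13:30-19:00 (invert busy blocks within the working day).
Elena free: 07:30-15:00, 15:30-19:00.
Carol and Elena can make the full 12:30-13:00 slot — that's 2.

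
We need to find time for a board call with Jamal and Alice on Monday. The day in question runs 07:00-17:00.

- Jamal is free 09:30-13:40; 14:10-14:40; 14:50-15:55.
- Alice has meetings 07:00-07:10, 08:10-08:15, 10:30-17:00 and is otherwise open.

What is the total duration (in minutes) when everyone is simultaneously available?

Jamal free: 09:30-13:40, 14:10-14:40, 14:50-15:55.
Alice free: 07:10-08:10, 08:15-10:30 (invert busy blocks within the working day).
Jamal ∩ Alice: 09:30-10:30.
That's a single block of 60 minutes.

60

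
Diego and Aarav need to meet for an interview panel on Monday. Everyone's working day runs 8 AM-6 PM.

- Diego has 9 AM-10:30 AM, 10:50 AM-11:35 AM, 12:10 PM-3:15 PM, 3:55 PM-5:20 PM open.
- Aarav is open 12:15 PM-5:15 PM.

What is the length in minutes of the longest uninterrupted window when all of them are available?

Diego ∩ Aarav: 12:15-15:15, 15:55-17:15.
The longest is 12:15-15:15 at 180 minutes.

180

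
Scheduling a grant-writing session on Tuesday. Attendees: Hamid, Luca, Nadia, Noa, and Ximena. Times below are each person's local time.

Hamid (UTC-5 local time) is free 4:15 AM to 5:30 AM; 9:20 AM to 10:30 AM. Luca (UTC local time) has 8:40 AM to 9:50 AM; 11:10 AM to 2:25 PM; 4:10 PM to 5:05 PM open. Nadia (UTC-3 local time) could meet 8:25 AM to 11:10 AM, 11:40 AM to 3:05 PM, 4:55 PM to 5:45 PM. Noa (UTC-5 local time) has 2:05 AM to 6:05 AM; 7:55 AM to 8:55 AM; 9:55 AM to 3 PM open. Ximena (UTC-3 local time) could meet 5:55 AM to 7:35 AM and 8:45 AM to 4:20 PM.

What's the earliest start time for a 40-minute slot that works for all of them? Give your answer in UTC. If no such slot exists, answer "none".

none

Hamid in UTC: 09:15-10:30, 14:20-15:30 (add 5h to convert from UTC-5).
Luca in UTC: 08:40-09:50, 11:10-14:25, 16:10-17:05.
Nadia in UTC: 11:25-14:10, 14:40-18:05, 19:55-20:45 (add 3h to convert from UTC-3).
Noa in UTC: 07:05-11:05, 12:55-13:55, 14:55-20:00 (add 5h to convert from UTC-5).
Ximena in UTC: 08:55-10:35, 11:45-19:20 (add 3h to convert from UTC-3).
Hamid ∩ Luca: 09:15-09:50, 14:20-14:25.
Hamid ∩ Luca ∩ Nadia: ∅.
Hamid ∩ Luca ∩ Nadia ∩ Noa: ∅.
Hamid ∩ Luca ∩ Nadia ∩ Noa ∩ Ximena: ∅.
There is no time when everyone is free.
No common window is at least 40 minutes long.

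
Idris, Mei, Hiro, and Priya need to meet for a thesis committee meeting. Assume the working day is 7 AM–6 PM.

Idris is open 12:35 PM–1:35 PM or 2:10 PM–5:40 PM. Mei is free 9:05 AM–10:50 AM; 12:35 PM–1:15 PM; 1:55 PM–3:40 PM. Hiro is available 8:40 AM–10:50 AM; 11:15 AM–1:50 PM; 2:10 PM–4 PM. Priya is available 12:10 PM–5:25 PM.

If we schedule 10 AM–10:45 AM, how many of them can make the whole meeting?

Mei and Hiro can make the full 10:00-10:45 slot — that's 2.

2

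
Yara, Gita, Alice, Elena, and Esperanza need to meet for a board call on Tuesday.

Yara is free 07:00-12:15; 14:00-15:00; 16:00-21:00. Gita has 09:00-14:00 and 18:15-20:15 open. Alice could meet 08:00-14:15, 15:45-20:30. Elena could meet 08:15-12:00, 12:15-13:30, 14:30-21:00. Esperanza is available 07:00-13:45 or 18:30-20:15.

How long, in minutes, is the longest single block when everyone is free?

Yara ∩ Gita: 09:00-12:15, 18:15-20:15.
Yara ∩ Gita ∩ Alice: 09:00-12:15, 18:15-20:15.
Yara ∩ Gita ∩ Alice ∩ Elena: 09:00-12:00, 18:15-20:15.
Yara ∩ Gita ∩ Alice ∩ Elena ∩ Esperanza: 09:00-12:00, 18:30-20:15.
The longest is 09:00-12:00 at 180 minutes.

180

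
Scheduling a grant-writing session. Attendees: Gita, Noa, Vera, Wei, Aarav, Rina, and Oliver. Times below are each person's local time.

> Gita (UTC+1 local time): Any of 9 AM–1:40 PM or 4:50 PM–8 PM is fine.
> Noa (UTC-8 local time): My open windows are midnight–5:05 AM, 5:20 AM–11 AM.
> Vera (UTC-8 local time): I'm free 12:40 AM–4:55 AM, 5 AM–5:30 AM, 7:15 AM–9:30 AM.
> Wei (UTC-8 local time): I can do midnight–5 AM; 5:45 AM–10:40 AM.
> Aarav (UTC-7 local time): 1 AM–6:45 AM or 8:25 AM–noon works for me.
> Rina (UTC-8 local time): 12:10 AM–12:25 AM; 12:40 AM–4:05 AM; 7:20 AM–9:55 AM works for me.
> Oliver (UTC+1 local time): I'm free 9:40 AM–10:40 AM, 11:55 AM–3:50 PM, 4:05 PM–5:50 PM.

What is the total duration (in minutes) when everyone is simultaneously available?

Gita in UTC: 08:00-12:40, 15:50-19:00 (subtract 1h to convert from UTC+1).
Noa in UTC: 08:00-13:05, 13:20-19:00 (add 8h to convert from UTC-8).
Vera in UTC: 08:40-12:55, 13:00-13:30, 15:15-17:30 (add 8h to convert from UTC-8).
Wei in UTC: 08:00-13:00, 13:45-18:40 (add 8h to convert from UTC-8).
Aarav in UTC: 08:00-13:45, 15:25-19:00 (add 7h to convert from UTC-7).
Rina in UTC: 08:10-08:25, 08:40-12:05, 15:20-17:55 (add 8h to convert from UTC-8).
Oliver in UTC: 08:40-09:40, 10:55-14:50, 15:05-16:50 (subtract 1h to convert from UTC+1).
Gita ∩ Noa: 08:00-12:40, 15:50-19:00.
Gita ∩ Noa ∩ Vera: 08:40-12:40, 15:50-17:30.
Gita ∩ Noa ∩ Vera ∩ Wei: 08:40-12:40, 15:50-17:30.
Gita ∩ Noa ∩ Vera ∩ Wei ∩ Aarav: 08:40-12:40, 15:50-17:30.
Gita ∩ Noa ∩ Vera ∩ Wei ∩ Aarav ∩ Rina: 08:40-12:05, 15:50-17:30.
Gita ∩ Noa ∩ Vera ∩ Wei ∩ Aarav ∩ Rina ∩ Oliver: 08:40-09:40, 10:55-12:05, 15:50-16:50.
Those are the intersection windows.
Summing the common windows: 60 + 70 + 60 = 190 minutes.

190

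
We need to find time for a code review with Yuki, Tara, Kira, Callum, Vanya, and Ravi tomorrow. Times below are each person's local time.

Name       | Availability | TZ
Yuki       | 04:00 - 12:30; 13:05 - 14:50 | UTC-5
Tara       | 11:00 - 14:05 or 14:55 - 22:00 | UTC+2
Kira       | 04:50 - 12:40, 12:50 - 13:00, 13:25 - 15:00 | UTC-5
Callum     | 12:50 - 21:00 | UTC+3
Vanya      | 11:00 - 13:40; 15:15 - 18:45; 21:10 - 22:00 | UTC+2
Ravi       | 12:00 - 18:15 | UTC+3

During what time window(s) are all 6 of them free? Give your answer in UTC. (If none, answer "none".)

Yuki in UTC: 09:00-17:30, 18:05-19:50 (add 5h to convert from UTC-5).
Tara in UTC: 09:00-12:05, 12:55-20:00 (subtract 2h to convert from UTC+2).
Kira in UTC: 09:50-17:40, 17:50-18:00, 18:25-20:00 (add 5h to convert from UTC-5).
Callum in UTC: 09:50-18:00 (subtract 3h to convert from UTC+3).
Vanya in UTC: 09:00-11:40, 13:15-16:45, 19:10-20:00 (subtract 2h to convert from UTC+2).
Ravi in UTC: 09:00-15:15 (subtract 3h to convert from UTC+3).
Yuki ∩ Tara: 09:00-12:05, 12:55-17:30, 18:05-19:50.
Yuki ∩ Tara ∩ Kira: 09:50-12:05, 12:55-17:30, 18:25-19:50.
Yuki ∩ Tara ∩ Kira ∩ Callum: 09:50-12:05, 12:55-17:30.
Yuki ∩ Tara ∩ Kira ∩ Callum ∩ Vanya: 09:50-11:40, 13:15-16:45.
Yuki ∩ Tara ∩ Kira ∩ Callum ∩ Vanya ∩ Ravi: 09:50-11:40, 13:15-15:15.

09:50-11:40, 13:15-15:15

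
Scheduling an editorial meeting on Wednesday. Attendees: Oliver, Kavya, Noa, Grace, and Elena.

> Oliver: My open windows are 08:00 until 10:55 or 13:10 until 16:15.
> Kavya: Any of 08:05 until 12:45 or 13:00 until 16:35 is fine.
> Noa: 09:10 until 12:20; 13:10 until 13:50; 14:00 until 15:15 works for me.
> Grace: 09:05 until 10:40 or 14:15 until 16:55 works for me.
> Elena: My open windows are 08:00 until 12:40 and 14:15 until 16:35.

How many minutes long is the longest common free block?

Oliver ∩ Kavya: 08:05-10:55, 13:10-16:15.
Oliver ∩ Kavya ∩ Noa: 09:10-10:55, 13:10-13:50, 14:00-15:15.
Oliver ∩ Kavya ∩ Noa ∩ Grace: 09:10-10:40, 14:15-15:15.
Oliver ∩ Kavya ∩ Noa ∩ Grace ∩ Elena: 09:10-10:40, 14:15-15:15.
The longest is 09:10-10:40 at 90 minutes.

90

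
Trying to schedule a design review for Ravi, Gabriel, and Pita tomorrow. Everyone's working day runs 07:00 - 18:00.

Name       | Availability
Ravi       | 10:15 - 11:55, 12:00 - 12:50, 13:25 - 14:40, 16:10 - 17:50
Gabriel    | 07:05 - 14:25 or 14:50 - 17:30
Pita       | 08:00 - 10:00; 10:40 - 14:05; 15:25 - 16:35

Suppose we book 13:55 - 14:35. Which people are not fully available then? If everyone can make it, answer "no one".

Ravi: free for 13:55-14:35. Gabriel: not fully free for 13:55-14:35. Pita: not fully free for 13:55-14:35.

Gabriel, Pita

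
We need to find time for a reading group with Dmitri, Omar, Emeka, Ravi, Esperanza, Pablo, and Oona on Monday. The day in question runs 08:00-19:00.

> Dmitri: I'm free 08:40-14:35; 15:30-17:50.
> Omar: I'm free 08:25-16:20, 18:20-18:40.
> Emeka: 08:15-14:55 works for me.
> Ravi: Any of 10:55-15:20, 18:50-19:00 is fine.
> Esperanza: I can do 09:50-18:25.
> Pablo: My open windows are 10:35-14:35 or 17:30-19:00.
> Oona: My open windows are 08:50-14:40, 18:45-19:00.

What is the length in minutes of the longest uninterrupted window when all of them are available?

220

Dmitri ∩ Omar: 08:40-14:35, 15:30-16:20.
Dmitri ∩ Omar ∩ Emeka: 08:40-14:35.
Dmitri ∩ Omar ∩ Emeka ∩ Ravi: 10:55-14:35.
Dmitri ∩ Omar ∩ Emeka ∩ Ravi ∩ Esperanza: 10:55-14:35.
Dmitri ∩ Omar ∩ Emeka ∩ Ravi ∩ Esperanza ∩ Pablo: 10:55-14:35.
Dmitri ∩ Omar ∩ Emeka ∩ Ravi ∩ Esperanza ∩ Pablo ∩ Oona: 10:55-14:35.
The longest is 10:55-14:35 at 220 minutes.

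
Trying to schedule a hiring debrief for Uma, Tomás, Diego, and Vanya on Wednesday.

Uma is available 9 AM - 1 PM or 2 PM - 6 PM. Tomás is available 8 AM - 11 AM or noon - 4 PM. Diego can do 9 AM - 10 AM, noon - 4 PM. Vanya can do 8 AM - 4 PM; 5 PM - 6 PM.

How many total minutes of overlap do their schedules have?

240

Uma ∩ Tomás: 09:00-11:00, 12:00-13:00, 14:00-16:00.
Uma ∩ Tomás ∩ Diego: 09:00-10:00, 12:00-13:00, 14:00-16:00.
Uma ∩ Tomás ∩ Diego ∩ Vanya: 09:00-10:00, 12:00-13:00, 14:00-16:00.
Summing the common windows: 60 + 60 + 120 = 240 minutes.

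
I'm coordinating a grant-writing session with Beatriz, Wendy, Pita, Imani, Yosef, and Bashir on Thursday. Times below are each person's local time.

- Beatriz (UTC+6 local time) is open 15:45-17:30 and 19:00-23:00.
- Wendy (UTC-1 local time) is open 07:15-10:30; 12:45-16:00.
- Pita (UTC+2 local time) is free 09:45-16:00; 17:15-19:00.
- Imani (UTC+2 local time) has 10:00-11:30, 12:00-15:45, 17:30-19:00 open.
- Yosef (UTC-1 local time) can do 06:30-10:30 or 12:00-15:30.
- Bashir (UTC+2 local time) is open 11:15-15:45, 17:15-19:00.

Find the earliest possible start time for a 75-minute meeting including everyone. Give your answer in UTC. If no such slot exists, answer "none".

10:00

Beatriz in UTC: 09:45-11:30, 13:00-17:00 (subtract 6h to convert from UTC+6).
Wendy in UTC: 08:15-11:30, 13:45-17:00 (add 1h to convert from UTC-1).
Pita in UTC: 07:45-14:00, 15:15-17:00 (subtract 2h to convert from UTC+2).
Imani in UTC: 08:00-09:30, 10:00-13:45, 15:30-17:00 (subtract 2h to convert from UTC+2).
Yosef in UTC: 07:30-11:30, 13:00-16:30 (add 1h to convert from UTC-1).
Bashir in UTC: 09:15-13:45, 15:15-17:00 (subtract 2h to convert from UTC+2).
Beatriz ∩ Wendy: 09:45-11:30, 13:45-17:00.
Beatriz ∩ Wendy ∩ Pita: 09:45-11:30, 13:45-14:00, 15:15-17:00.
Beatriz ∩ Wendy ∩ Pita ∩ Imani: 10:00-11:30, 15:30-17:00.
Beatriz ∩ Wendy ∩ Pita ∩ Imani ∩ Yosef: 10:00-11:30, 15:30-16:30.
Beatriz ∩ Wendy ∩ Pita ∩ Imani ∩ Yosef ∩ Bashir: 10:00-11:30, 15:30-16:30.
So the common availability across everyone is 10:00-11:30, 15:30-16:30.
The first common window of at least 75 minutes is 10:00-11:30, so the earliest start is 10:00.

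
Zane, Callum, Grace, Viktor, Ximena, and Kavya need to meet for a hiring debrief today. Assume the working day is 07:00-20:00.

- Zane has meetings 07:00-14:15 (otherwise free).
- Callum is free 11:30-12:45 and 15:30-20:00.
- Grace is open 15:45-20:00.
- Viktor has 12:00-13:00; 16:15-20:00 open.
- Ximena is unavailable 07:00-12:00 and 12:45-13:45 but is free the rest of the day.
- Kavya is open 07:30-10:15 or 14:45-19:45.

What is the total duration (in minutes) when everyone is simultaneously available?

210

Zane free: 14:15-20:00 (invert busy blocks within the working day).
Callum free: 11:30-12:45, 15:30-20:00.
Grace free: 15:45-20:00.
Viktor free: 12:00-13:00, 16:15-20:00.
Ximena free: 12:00-12:45, 13:45-20:00 (invert busy blocks within the working day).
Kavya free: 07:30-10:15, 14:45-19:45.
Zane ∩ Callum: 15:30-20:00.
Zane ∩ Callum ∩ Grace: 15:45-20:00.
Zane ∩ Callum ∩ Grace ∩ Viktor: 16:15-20:00.
Zane ∩ Callum ∩ Grace ∩ Viktor ∩ Ximena: 16:15-20:00.
Zane ∩ Callum ∩ Grace ∩ Viktor ∩ Ximena ∩ Kavya: 16:15-19:45.
Those are the intersection windows.
That's a single block of 210 minutes.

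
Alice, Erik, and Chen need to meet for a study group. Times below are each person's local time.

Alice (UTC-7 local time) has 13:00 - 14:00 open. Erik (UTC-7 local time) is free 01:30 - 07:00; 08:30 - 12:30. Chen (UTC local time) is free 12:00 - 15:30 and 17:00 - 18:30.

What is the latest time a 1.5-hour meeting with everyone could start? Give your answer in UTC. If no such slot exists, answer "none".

none

Alice in UTC: 20:00-21:00 (add 7h to convert from UTC-7).
Erik in UTC: 08:30-14:00, 15:30-19:30 (add 7h to convert from UTC-7).
Chen in UTC: 12:00-15:30, 17:00-18:30.
Alice ∩ Erik: ∅.
Alice ∩ Erik ∩ Chen: ∅.
There is no time when everyone is free.
No common window is at least 90 minutes long.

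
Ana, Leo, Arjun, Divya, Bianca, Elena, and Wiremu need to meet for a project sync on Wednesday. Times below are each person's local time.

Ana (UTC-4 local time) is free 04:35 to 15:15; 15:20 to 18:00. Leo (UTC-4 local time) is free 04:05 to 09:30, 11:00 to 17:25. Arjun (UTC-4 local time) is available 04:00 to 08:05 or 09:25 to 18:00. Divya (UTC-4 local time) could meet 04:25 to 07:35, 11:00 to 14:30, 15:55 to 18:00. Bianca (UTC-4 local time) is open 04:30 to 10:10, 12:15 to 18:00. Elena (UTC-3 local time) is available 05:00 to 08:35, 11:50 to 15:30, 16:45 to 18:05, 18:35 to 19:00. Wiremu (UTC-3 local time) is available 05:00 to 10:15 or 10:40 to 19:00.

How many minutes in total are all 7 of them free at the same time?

Ana in UTC: 08:35-19:15, 19:20-22:00 (add 4h to convert from UTC-4).
Leo in UTC: 08:05-13:30, 15:00-21:25 (add 4h to convert from UTC-4).
Arjun in UTC: 08:00-12:05, 13:25-22:00 (add 4h to convert from UTC-4).
Divya in UTC: 08:25-11:35, 15:00-18:30, 19:55-22:00 (add 4h to convert from UTC-4).
Bianca in UTC: 08:30-14:10, 16:15-22:00 (add 4h to convert from UTC-4).
Elena in UTC: 08:00-11:35, 14:50-18:30, 19:45-21:05, 21:35-22:00 (add 3h to convert from UTC-3).
Wiremu in UTC: 08:00-13:15, 13:40-22:00 (add 3h to convert from UTC-3).
Ana ∩ Leo: 08:35-13:30, 15:00-19:15, 19:20-21:25.
Ana ∩ Leo ∩ Arjun: 08:35-12:05, 13:25-13:30, 15:00-19:15, 19:20-21:25.
Ana ∩ Leo ∩ Arjun ∩ Divya: 08:35-11:35, 15:00-18:30, 19:55-21:25.
Ana ∩ Leo ∩ Arjun ∩ Divya ∩ Bianca: 08:35-11:35, 16:15-18:30, 19:55-21:25.
Ana ∩ Leo ∩ Arjun ∩ Divya ∩ Bianca ∩ Elena: 08:35-11:35, 16:15-18:30, 19:55-21:05.
Ana ∩ Leo ∩ Arjun ∩ Divya ∩ Bianca ∩ Elena ∩ Wiremu: 08:35-11:35, 16:15-18:30, 19:55-21:05.
Those are the intersection windows.
Summing the common windows: 180 + 135 + 70 = 385 minutes.

385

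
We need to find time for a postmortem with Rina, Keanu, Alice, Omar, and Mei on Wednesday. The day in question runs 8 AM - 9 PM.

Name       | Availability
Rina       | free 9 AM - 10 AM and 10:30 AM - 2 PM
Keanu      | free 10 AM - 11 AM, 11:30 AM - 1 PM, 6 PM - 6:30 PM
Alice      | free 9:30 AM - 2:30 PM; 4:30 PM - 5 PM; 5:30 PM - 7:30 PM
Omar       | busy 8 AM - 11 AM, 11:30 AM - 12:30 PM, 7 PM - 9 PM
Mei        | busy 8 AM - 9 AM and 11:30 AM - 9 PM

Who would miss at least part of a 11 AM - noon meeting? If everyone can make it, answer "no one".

Keanu, Mei, Omar

Rina free: 09:00-10:00, 10:30-14:00.
Keanu free: 10:00-11:00, 11:30-13:00, 18:00-18:30.
Alice free: 09:30-14:30, 16:30-17:00, 17:30-19:30.
Omar free: 11:00-11:30, 12:30-19:00 (invert busy blocks within the working day).
Mei free: 09:00-11:30 (invert busy blocks within the working day).
Rina: free for 11:00-12:00. Keanu: not fully free for 11:00-12:00. Alice: free for 11:00-12:00. Omar: not fully free for 11:00-12:00. Mei: not fully free for 11:00-12:00.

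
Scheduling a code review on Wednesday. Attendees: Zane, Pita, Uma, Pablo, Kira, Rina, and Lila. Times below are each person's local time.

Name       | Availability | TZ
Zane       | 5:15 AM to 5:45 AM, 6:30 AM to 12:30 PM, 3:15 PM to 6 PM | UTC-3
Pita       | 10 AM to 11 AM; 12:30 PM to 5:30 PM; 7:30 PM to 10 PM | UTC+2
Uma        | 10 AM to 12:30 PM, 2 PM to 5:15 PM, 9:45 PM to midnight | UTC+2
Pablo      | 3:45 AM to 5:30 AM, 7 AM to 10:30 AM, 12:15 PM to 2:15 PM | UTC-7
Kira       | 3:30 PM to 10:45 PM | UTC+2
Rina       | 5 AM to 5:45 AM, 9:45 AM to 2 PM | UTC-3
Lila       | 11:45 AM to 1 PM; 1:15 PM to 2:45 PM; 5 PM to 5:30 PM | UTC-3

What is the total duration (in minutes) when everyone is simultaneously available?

Zane in UTC: 08:15-08:45, 09:30-15:30, 18:15-21:00 (add 3h to convert from UTC-3).
Pita in UTC: 08:00-09:00, 10:30-15:30, 17:30-20:00 (subtract 2h to convert from UTC+2).
Uma in UTC: 08:00-10:30, 12:00-15:15, 19:45-22:00 (subtract 2h to convert from UTC+2).
Pablo in UTC: 10:45-12:30, 14:00-17:30, 19:15-21:15 (add 7h to convert from UTC-7).
Kira in UTC: 13:30-20:45 (subtract 2h to convert from UTC+2).
Rina in UTC: 08:00-08:45, 12:45-17:00 (add 3h to convert from UTC-3).
Lila in UTC: 14:45-16:00, 16:15-17:45, 20:00-20:30 (add 3h to convert from UTC-3).
Zane ∩ Pita: 08:15-08:45, 10:30-15:30, 18:15-20:00.
Zane ∩ Pita ∩ Uma: 08:15-08:45, 12:00-15:15, 19:45-20:00.
Zane ∩ Pita ∩ Uma ∩ Pablo: 12:00-12:30, 14:00-15:15, 19:45-20:00.
Zane ∩ Pita ∩ Uma ∩ Pablo ∩ Kira: 14:00-15:15, 19:45-20:00.
Zane ∩ Pita ∩ Uma ∩ Pablo ∩ Kira ∩ Rina: 14:00-15:15.
Zane ∩ Pita ∩ Uma ∩ Pablo ∩ Kira ∩ Rina ∩ Lila: 14:45-15:15.
That's a single block of 30 minutes.

30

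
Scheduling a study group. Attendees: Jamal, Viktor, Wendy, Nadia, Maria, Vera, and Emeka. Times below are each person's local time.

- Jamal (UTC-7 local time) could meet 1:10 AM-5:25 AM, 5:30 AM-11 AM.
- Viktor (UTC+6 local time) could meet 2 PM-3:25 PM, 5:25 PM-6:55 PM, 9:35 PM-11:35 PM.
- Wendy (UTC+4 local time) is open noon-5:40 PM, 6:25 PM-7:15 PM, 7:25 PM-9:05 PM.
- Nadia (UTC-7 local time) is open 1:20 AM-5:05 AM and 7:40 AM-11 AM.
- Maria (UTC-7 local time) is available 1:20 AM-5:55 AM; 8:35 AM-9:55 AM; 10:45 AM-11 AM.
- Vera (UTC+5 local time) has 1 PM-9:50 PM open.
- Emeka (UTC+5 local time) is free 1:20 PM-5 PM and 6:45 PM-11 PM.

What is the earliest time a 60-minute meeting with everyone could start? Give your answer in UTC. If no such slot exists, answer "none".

Jamal in UTC: 08:10-12:25, 12:30-18:00 (add 7h to convert from UTC-7).
Viktor in UTC: 08:00-09:25, 11:25-12:55, 15:35-17:35 (subtract 6h to convert from UTC+6).
Wendy in UTC: 08:00-13:40, 14:25-15:15, 15:25-17:05 (subtract 4h to convert from UTC+4).
Nadia in UTC: 08:20-12:05, 14:40-18:00 (add 7h to convert from UTC-7).
Maria in UTC: 08:20-12:55, 15:35-16:55, 17:45-18:00 (add 7h to convert from UTC-7).
Vera in UTC: 08:00-16:50 (subtract 5h to convert from UTC+5).
Emeka in UTC: 08:20-12:00, 13:45-18:00 (subtract 5h to convert from UTC+5).
Jamal ∩ Viktor: 08:10-09:25, 11:25-12:25, 12:30-12:55, 15:35-17:35.
Jamal ∩ Viktor ∩ Wendy: 08:10-09:25, 11:25-12:25, 12:30-12:55, 15:35-17:05.
Jamal ∩ Viktor ∩ Wendy ∩ Nadia: 08:20-09:25, 11:25-12:05, 15:35-17:05.
Jamal ∩ Viktor ∩ Wendy ∩ Nadia ∩ Maria: 08:20-09:25, 11:25-12:05, 15:35-16:55.
Jamal ∩ Viktor ∩ Wendy ∩ Nadia ∩ Maria ∩ Vera: 08:20-09:25, 11:25-12:05, 15:35-16:50.
Jamal ∩ Viktor ∩ Wendy ∩ Nadia ∩ Maria ∩ Vera ∩ Emeka: 08:20-09:25, 11:25-12:00, 15:35-16:50.
So the common availability across everyone is 08:20-09:25, 11:25-12:00, 15:35-16:50.
The first common window of at least 60 minutes is 08:20-09:25, so the earliest start is 08:20.

08:20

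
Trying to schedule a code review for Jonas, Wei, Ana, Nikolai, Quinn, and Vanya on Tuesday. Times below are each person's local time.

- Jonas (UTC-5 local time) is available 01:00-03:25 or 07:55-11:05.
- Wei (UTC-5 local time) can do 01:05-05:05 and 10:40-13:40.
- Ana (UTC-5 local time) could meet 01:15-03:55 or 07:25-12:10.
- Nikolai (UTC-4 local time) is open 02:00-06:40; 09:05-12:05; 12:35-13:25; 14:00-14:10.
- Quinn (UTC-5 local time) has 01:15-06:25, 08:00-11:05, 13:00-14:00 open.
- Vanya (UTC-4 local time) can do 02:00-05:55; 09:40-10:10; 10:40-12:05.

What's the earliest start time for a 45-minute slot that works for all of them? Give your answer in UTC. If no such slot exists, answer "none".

Jonas in UTC: 06:00-08:25, 12:55-16:05 (add 5h to convert from UTC-5).
Wei in UTC: 06:05-10:05, 15:40-18:40 (add 5h to convert from UTC-5).
Ana in UTC: 06:15-08:55, 12:25-17:10 (add 5h to convert from UTC-5).
Nikolai in UTC: 06:00-10:40, 13:05-16:05, 16:35-17:25, 18:00-18:10 (add 4h to convert from UTC-4).
Quinn in UTC: 06:15-11:25, 13:00-16:05, 18:00-19:00 (add 5h to convert from UTC-5).
Vanya in UTC: 06:00-09:55, 13:40-14:10, 14:40-16:05 (add 4h to convert from UTC-4).
Jonas ∩ Wei: 06:05-08:25, 15:40-16:05.
Jonas ∩ Wei ∩ Ana: 06:15-08:25, 15:40-16:05.
Jonas ∩ Wei ∩ Ana ∩ Nikolai: 06:15-08:25, 15:40-16:05.
Jonas ∩ Wei ∩ Ana ∩ Nikolai ∩ Quinn: 06:15-08:25, 15:40-16:05.
Jonas ∩ Wei ∩ Ana ∩ Nikolai ∩ Quinn ∩ Vanya: 06:15-08:25, 15:40-16:05.
The first common window of at least 45 minutes is 06:15-08:25, so the earliest start is 06:15.

06:15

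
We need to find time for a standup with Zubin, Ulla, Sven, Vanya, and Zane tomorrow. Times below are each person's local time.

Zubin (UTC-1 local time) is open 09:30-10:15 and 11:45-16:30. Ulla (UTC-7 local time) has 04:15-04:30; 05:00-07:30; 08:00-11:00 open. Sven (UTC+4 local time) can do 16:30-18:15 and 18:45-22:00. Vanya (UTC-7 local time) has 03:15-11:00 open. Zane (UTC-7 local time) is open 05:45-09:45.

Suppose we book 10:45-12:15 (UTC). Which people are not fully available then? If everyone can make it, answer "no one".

Sven, Ulla, Zane, Zubin

Zubin in UTC: 10:30-11:15, 12:45-17:30 (add 1h to convert from UTC-1).
Ulla in UTC: 11:15-11:30, 12:00-14:30, 15:00-18:00 (add 7h to convert from UTC-7).
Sven in UTC: 12:30-14:15, 14:45-18:00 (subtract 4h to convert from UTC+4).
Vanya in UTC: 10:15-18:00 (add 7h to convert from UTC-7).
Zane in UTC: 12:45-16:45 (add 7h to convert from UTC-7).
Zubin: not fully free for 10:45-12:15. Ulla: not fully free for 10:45-12:15. Sven: not fully free for 10:45-12:15. Vanya: free for 10:45-12:15. Zane: not fully free for 10:45-12:15.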